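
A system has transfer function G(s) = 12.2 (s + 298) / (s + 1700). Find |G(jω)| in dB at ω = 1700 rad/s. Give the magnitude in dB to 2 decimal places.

18.85 dB

|j1700 + 298| = √(1700² + 298²) = 1726
|j1700 + 1700| = √(1700² + 1700²) = 2404
|G(j1700)| = 12.2 × 1726 / 2404 = 8.7582
20 log₁₀(8.7582) = 18.848 dB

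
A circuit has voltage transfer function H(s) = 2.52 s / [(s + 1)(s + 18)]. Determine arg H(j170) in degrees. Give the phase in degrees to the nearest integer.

∠(j170) = 90.00°
∠(j170 + 1) = arctan(170/1) = 89.66°
∠(j170 + 18) = arctan(170/18) = 83.96°
∠H(j170) = 90.00° − (89.66° + 83.96°) = -83.62°

-84°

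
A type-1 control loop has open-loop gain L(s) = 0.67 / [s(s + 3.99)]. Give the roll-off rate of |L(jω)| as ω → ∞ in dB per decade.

With 0 zeros and 2 poles, the high-frequency asymptotic slope is 20 × (0 − 2) = -40 dB/decade.

-40 dB/decade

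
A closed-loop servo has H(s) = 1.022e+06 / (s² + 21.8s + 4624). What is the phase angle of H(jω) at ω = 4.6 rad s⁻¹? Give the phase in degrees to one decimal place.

-1.2°

∠[(j4.6)² + 21.8(j4.6) + 4624] = ∠[4602.8 + j100.28] = 1.25°
∠H(j4.6) = −1.25° = -1.25°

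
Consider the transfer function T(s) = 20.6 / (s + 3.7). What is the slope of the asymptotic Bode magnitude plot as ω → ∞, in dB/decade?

-20 dB/decade

With 0 zeros and 1 pole, the high-frequency asymptotic slope is 20 × (0 − 1) = -20 dB/decade.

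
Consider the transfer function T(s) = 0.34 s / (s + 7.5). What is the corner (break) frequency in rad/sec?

7.5 rad/sec

The single real pole at s = −7.5 gives a corner at ω = 7.5 rad/sec.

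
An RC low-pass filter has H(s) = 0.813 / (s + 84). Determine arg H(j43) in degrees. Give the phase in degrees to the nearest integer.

-27°

∠(j43 + 84) = arctan(43/84) = 27.11°
∠H(j43) = −27.11° = -27.11°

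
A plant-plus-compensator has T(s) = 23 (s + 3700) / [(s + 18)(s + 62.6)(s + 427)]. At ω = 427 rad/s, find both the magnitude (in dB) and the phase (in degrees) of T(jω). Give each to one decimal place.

|T| = -62.3 dB, ∠T = -207.7°

|j427 + 3700| = √(427² + 3700²) = 3725
|j427 + 18| = √(427² + 18²) = 427.4
|j427 + 62.6| = √(427² + 62.6²) = 431.6
|j427 + 427| = √(427² + 427²) = 603.9
|T(j427)| = 23 × 3725 / (427.4 × 431.6 × 603.9) = 0.00076913
20 log₁₀(0.00076913) = -62.28 dB
∠(j427 + 3700) = arctan(427/3700) = 6.58°
∠(j427 + 18) = arctan(427/18) = 87.59°
∠(j427 + 62.6) = arctan(427/62.6) = 81.66°
∠(j427 + 427) = arctan(427/427) = 45.00°
∠T(j427) = 6.58° − (87.59° + 81.66° + 45.00°) = -207.66°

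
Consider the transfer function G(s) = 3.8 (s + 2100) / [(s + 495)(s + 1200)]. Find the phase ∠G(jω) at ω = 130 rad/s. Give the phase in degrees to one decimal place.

∠(j130 + 2100) = arctan(130/2100) = 3.54°
∠(j130 + 495) = arctan(130/495) = 14.72°
∠(j130 + 1200) = arctan(130/1200) = 6.18°
∠G(j130) = 3.54° − (14.72° + 6.18°) = -17.36°

-17.4°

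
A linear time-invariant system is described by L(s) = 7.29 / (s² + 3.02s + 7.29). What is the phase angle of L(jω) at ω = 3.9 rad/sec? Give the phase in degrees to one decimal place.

∠[(j3.9)² + 3.02(j3.9) + 7.29] = ∠[-7.92 + j11.778] = 123.92°
∠L(j3.9) = −123.92° = -123.92°

-123.9°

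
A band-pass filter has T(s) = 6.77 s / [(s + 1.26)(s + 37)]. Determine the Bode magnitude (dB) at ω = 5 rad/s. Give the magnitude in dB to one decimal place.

|j5| = 5
|j5 + 1.26| = √(5² + 1.26²) = 5.156
|j5 + 37| = √(5² + 37²) = 37.34
|T(j5)| = 6.77 × 5 / (5.156 × 37.34) = 0.17583
20 log₁₀(0.17583) = -15.10 dB

-15.1 dB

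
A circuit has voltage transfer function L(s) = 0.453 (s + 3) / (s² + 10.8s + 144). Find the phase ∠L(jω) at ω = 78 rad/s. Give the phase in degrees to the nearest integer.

-84°

∠(j78 + 3) = arctan(78/3) = 87.80°
∠[(j78)² + 10.8(j78) + 144] = ∠[-5940 + j842.4] = 171.93°
∠L(j78) = 87.80° − 171.93° = -84.13°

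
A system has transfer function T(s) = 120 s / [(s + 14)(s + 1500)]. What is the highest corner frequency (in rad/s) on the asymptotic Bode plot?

Break frequencies occur at each pole and zero magnitude: 14 rad/s, 1500 rad/s.
The highest is 1500 rad/s.

1500 rad/s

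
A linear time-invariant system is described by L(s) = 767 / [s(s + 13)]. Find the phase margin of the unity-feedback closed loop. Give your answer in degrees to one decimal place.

Gain crossover: |L(jω)| = 1 at ω ≈ 26.2 rad/s.
∠L(j26.2) = −90° − arctan(26.2/13) ≈ -153.62°
PM = 180° + (-153.62°) = 26.38°

26.4 deg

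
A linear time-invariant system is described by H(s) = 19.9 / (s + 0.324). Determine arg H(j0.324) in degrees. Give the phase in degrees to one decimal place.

∠(j0.324 + 0.324) = arctan(0.324/0.324) = 45.00°
∠H(j0.324) = −45.00° = -45.00°

-45.0 deg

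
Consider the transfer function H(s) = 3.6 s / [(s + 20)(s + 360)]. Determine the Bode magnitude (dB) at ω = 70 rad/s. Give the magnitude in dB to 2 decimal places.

-40.50 dB

|j70| = 70
|j70 + 20| = √(70² + 20²) = 72.8
|j70 + 360| = √(70² + 360²) = 366.7
|H(j70)| = 3.6 × 70 / (72.8 × 366.7) = 0.0094385
20 log₁₀(0.0094385) = -40.502 dB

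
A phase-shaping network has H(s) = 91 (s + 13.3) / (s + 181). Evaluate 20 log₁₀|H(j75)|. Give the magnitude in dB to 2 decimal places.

30.97 dB

|j75 + 13.3| = √(75² + 13.3²) = 76.17
|j75 + 181| = √(75² + 181²) = 195.9
|H(j75)| = 91 × 76.17 / 195.9 = 35.379
20 log₁₀(35.379) = 30.975 dB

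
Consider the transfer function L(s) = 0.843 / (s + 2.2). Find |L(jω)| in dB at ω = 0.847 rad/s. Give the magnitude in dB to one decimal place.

-8.9 dB

|j0.847 + 2.2| = √(0.847² + 2.2²) = 2.357
|L(j0.847)| = 0.843 / 2.357 = 0.35759
20 log₁₀(0.35759) = -8.93 dB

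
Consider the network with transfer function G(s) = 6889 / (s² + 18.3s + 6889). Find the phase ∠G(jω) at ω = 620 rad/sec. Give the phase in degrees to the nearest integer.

-178 deg

∠[(j620)² + 18.3(j620) + 6889] = ∠[-3.7751e+05 + j11346] = 178.28°
∠G(j620) = −178.28° = -178.28°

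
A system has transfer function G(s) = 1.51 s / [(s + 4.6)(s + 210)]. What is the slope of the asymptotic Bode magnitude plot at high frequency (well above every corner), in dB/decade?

-20 dB/decade

With 1 zero and 2 poles, the high-frequency asymptotic slope is 20 × (1 − 2) = -20 dB/decade.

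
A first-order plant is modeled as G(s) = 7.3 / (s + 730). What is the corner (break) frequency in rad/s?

The single real pole at s = −730 gives a corner at ω = 730 rad/s.

730 rad/s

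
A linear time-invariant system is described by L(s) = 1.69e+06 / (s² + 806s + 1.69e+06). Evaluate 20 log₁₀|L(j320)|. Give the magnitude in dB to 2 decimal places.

|(j320)² + 806(j320) + 1.69e+06| = |1.5876e+06 + j2.5792e+05| = 1.608e+06
|L(j320)| = 1.69e+06 / 1.608e+06 = 1.0507
20 log₁₀(1.0507) = 0.430 dB

0.43 dB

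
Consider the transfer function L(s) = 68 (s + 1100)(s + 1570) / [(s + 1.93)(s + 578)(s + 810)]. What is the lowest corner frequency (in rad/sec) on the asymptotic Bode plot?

1.93 rad/sec

Break frequencies occur at each pole and zero magnitude: 1.93 rad/sec, 578 rad/sec, 810 rad/sec, 1100 rad/sec, 1570 rad/sec.
The lowest is 1.93 rad/sec.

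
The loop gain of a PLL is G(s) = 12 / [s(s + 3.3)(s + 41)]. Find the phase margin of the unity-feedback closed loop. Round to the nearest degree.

88°

Gain crossover: |G(jω)| = 1 at ω ≈ 0.0887 rad/sec.
∠G(j0.0887) = −90° − arctan(0.0887/3.3) − arctan(0.0887/41) ≈ -91.66°
PM = 180° + (-91.66°) = 88.34°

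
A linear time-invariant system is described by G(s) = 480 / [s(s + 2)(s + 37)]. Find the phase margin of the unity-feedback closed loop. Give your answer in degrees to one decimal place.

Gain crossover: |G(jω)| = 1 at ω ≈ 3.33 rad s⁻¹.
∠G(j3.33) = −90° − arctan(3.33/2) − arctan(3.33/37) ≈ -154.13°
PM = 180° + (-154.13°) = 25.87°

25.9°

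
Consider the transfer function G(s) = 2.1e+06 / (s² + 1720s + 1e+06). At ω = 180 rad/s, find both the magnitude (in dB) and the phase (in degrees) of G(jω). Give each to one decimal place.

|(j180)² + 1720(j180) + 1e+06| = |9.676e+05 + j3.096e+05| = 1.016e+06
|G(j180)| = 2.1e+06 / 1.016e+06 = 2.0671
20 log₁₀(2.0671) = 6.31 dB
∠[(j180)² + 1720(j180) + 1e+06] = ∠[9.676e+05 + j3.096e+05] = 17.74°
∠G(j180) = −17.74° = -17.74°

|G| = 6.3 dB, ∠G = -17.7 deg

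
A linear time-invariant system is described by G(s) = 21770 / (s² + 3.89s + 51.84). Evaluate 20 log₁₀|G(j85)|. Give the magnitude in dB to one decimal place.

|(j85)² + 3.89(j85) + 51.84| = |-7173.2 + j330.65| = 7181
|G(j85)| = 21770 / 7181 = 3.0317
20 log₁₀(3.0317) = 9.63 dB

9.6 dB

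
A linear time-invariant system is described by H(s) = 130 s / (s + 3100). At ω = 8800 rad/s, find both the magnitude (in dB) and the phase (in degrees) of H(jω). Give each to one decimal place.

|j8800| = 8800
|j8800 + 3100| = √(8800² + 3100²) = 9330
|H(j8800)| = 130 × 8800 / 9330 = 122.61
20 log₁₀(122.61) = 41.77 dB
∠(j8800) = 90.00°
∠(j8800 + 3100) = arctan(8800/3100) = 70.59°
∠H(j8800) = 90.00° − 70.59° = 19.41°

|H| = 41.8 dB, ∠H = 19.4°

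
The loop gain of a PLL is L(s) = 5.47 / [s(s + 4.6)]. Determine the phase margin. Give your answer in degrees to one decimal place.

75.9°

Gain crossover: |L(jω)| = 1 at ω ≈ 1.15 rad/sec.
∠L(j1.15) = −90° − arctan(1.15/4.6) ≈ -104.08°
PM = 180° + (-104.08°) = 75.92°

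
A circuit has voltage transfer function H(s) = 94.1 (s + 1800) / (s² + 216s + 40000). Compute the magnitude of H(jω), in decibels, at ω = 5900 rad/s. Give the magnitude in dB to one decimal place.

|j5900 + 1800| = √(5900² + 1800²) = 6168
|(j5900)² + 216(j5900) + 40000| = |-3.477e+07 + j1.2744e+06| = 3.479e+07
|H(j5900)| = 94.1 × 6168 / 3.479e+07 = 0.016683
20 log₁₀(0.016683) = -35.55 dB

-35.6 dB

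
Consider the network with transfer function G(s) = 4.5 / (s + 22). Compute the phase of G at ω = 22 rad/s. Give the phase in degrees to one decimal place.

∠(j22 + 22) = arctan(22/22) = 45.00°
∠G(j22) = −45.00° = -45.00°

-45.0°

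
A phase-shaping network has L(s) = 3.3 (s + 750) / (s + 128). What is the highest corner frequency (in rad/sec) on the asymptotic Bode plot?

Break frequencies occur at each pole and zero magnitude: 128 rad/sec, 750 rad/sec.
The highest is 750 rad/sec.

750 rad/sec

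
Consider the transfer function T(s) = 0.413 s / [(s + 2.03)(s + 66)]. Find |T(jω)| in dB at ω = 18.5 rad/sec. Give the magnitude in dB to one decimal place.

|j18.5| = 18.5
|j18.5 + 2.03| = √(18.5² + 2.03²) = 18.61
|j18.5 + 66| = √(18.5² + 66²) = 68.54
|T(j18.5)| = 0.413 × 18.5 / (18.61 × 68.54) = 0.0059894
20 log₁₀(0.0059894) = -44.45 dB

-44.5 dB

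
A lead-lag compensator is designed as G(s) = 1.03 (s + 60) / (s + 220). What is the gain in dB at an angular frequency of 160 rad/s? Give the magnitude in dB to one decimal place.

-3.8 dB

|j160 + 60| = √(160² + 60²) = 170.9
|j160 + 220| = √(160² + 220²) = 272
|G(j160)| = 1.03 × 170.9 / 272 = 0.64701
20 log₁₀(0.64701) = -3.78 dB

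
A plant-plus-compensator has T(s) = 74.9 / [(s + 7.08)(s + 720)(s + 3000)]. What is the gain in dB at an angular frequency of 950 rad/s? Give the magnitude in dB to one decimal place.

|j950 + 7.08| = √(950² + 7.08²) = 950
|j950 + 720| = √(950² + 720²) = 1192
|j950 + 3000| = √(950² + 3000²) = 3147
|T(j950)| = 74.9 / (950 × 1192 × 3147) = 2.1018e-08
20 log₁₀(2.1018e-08) = -153.55 dB

-153.5 dB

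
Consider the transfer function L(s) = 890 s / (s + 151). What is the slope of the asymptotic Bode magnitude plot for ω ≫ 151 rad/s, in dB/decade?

0 dB/decade

With 1 zero and 1 pole, the high-frequency asymptotic slope is 20 × (1 − 1) = 0 dB/decade.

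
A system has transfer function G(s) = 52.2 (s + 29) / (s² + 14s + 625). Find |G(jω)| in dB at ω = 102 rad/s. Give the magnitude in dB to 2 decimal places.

|j102 + 29| = √(102² + 29²) = 106
|(j102)² + 14(j102) + 625| = |-9779 + j1428| = 9883
|G(j102)| = 52.2 × 106 / 9883 = 0.56011
20 log₁₀(0.56011) = -5.035 dB

-5.03 dB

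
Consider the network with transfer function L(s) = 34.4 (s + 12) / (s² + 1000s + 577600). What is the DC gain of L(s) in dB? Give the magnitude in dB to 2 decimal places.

-62.92 dB

L(0) = 34.4 × 12 / 577600 = 0.00071468
20 log₁₀(0.00071468) = -62.918 dB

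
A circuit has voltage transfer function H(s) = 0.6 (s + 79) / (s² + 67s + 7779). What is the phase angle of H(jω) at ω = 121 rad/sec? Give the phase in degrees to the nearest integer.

-73°

∠(j121 + 79) = arctan(121/79) = 56.86°
∠[(j121)² + 67(j121) + 7779] = ∠[-6862 + j8107] = 130.25°
∠H(j121) = 56.86° − 130.25° = -73.39°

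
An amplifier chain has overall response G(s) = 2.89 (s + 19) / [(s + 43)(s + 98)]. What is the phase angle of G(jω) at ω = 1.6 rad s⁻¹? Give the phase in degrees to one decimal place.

∠(j1.6 + 19) = arctan(1.6/19) = 4.81°
∠(j1.6 + 43) = arctan(1.6/43) = 2.13°
∠(j1.6 + 98) = arctan(1.6/98) = 0.94°
∠G(j1.6) = 4.81° − (2.13° + 0.94°) = 1.75°

1.7°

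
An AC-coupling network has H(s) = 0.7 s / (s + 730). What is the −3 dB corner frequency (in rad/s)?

For a single-pole high-pass, the −3 dB point is at the pole: ω = 730 rad/s.

730 rad/s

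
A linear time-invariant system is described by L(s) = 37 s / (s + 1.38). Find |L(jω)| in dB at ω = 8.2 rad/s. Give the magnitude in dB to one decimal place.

31.2 dB

|j8.2| = 8.2
|j8.2 + 1.38| = √(8.2² + 1.38²) = 8.315
|L(j8.2)| = 37 × 8.2 / 8.315 = 36.487
20 log₁₀(36.487) = 31.24 dB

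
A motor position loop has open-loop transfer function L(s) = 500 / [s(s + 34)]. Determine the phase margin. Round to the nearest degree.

Gain crossover: |L(jω)| = 1 at ω ≈ 13.6 rad/s.
∠L(j13.6) = −90° − arctan(13.6/34) ≈ -111.87°
PM = 180° + (-111.87°) = 68.13°

68 deg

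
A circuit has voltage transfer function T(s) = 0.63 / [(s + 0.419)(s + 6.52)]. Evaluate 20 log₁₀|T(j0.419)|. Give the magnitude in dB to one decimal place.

-15.8 dB

|j0.419 + 0.419| = √(0.419² + 0.419²) = 0.5926
|j0.419 + 6.52| = √(0.419² + 6.52²) = 6.533
|T(j0.419)| = 0.63 / (0.5926 × 6.533) = 0.16273
20 log₁₀(0.16273) = -15.77 dB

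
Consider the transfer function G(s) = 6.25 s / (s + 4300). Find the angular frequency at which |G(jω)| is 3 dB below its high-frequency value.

For a single-pole high-pass, the −3 dB point is at the pole: ω = 4300 rad/s.

4300 rad/s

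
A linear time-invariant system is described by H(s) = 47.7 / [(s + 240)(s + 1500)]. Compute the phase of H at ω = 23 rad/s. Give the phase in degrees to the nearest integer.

∠(j23 + 240) = arctan(23/240) = 5.47°
∠(j23 + 1500) = arctan(23/1500) = 0.88°
∠H(j23) = − (5.47° + 0.88°) = -6.35°

-6°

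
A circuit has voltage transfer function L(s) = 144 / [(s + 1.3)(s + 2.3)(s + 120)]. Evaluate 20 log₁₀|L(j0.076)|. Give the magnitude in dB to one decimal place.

-7.9 dB

|j0.076 + 1.3| = √(0.076² + 1.3²) = 1.302
|j0.076 + 2.3| = √(0.076² + 2.3²) = 2.301
|j0.076 + 120| = √(0.076² + 120²) = 120
|L(j0.076)| = 144 / (1.302 × 2.301 × 120) = 0.40044
20 log₁₀(0.40044) = -7.95 dB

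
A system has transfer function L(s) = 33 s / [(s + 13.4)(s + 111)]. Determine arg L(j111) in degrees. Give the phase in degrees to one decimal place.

∠(j111) = 90.00°
∠(j111 + 13.4) = arctan(111/13.4) = 83.12°
∠(j111 + 111) = arctan(111/111) = 45.00°
∠L(j111) = 90.00° − (83.12° + 45.00°) = -38.12°

-38.1°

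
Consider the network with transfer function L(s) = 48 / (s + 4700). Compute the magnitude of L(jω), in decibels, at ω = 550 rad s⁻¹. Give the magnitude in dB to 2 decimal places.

|j550 + 4700| = √(550² + 4700²) = 4732
|L(j550)| = 48 / 4732 = 0.010144
20 log₁₀(0.010144) = -39.876 dB

-39.88 dB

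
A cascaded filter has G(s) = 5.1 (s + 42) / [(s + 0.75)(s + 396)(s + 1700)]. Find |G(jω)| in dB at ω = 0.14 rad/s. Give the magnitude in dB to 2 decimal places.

-67.60 dB

|j0.14 + 42| = √(0.14² + 42²) = 42
|j0.14 + 0.75| = √(0.14² + 0.75²) = 0.763
|j0.14 + 396| = √(0.14² + 396²) = 396
|j0.14 + 1700| = √(0.14² + 1700²) = 1700
|G(j0.14)| = 5.1 × 42 / (0.763 × 396 × 1700) = 0.00041704
20 log₁₀(0.00041704) = -67.596 dB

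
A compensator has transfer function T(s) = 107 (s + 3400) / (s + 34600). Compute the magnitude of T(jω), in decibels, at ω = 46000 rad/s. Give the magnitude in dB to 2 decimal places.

|j46000 + 3400| = √(46000² + 3400²) = 4.613e+04
|j46000 + 34600| = √(46000² + 34600²) = 5.756e+04
|T(j46000)| = 107 × 4.613e+04 / 5.756e+04 = 85.744
20 log₁₀(85.744) = 38.664 dB

38.66 dB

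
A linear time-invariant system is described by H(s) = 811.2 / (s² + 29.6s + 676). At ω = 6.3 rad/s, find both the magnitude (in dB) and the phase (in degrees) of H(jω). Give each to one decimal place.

|(j6.3)² + 29.6(j6.3) + 676| = |636.31 + j186.48| = 663.1
|H(j6.3)| = 811.2 / 663.1 = 1.2234
20 log₁₀(1.2234) = 1.75 dB
∠[(j6.3)² + 29.6(j6.3) + 676] = ∠[636.31 + j186.48] = 16.33°
∠H(j6.3) = −16.33° = -16.33°

|H| = 1.8 dB, ∠H = -16.3 deg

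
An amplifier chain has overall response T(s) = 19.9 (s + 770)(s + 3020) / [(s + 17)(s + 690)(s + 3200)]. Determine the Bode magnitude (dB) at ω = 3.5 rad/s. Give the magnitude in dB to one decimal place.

1.6 dB

|j3.5 + 770| = √(3.5² + 770²) = 770
|j3.5 + 3020| = √(3.5² + 3020²) = 3020
|j3.5 + 17| = √(3.5² + 17²) = 17.36
|j3.5 + 690| = √(3.5² + 690²) = 690
|j3.5 + 3200| = √(3.5² + 3200²) = 3200
|T(j3.5)| = 19.9 × 770 × 3020 / (17.36 × 690 × 3200) = 1.2075
20 log₁₀(1.2075) = 1.64 dB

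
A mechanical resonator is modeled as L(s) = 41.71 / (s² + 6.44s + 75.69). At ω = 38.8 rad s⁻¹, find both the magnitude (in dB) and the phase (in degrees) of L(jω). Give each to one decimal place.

|(j38.8)² + 6.44(j38.8) + 75.69| = |-1429.7 + j249.87| = 1451
|L(j38.8)| = 41.71 / 1451 = 0.028737
20 log₁₀(0.028737) = -30.83 dB
∠[(j38.8)² + 6.44(j38.8) + 75.69] = ∠[-1429.7 + j249.87] = 170.09°
∠L(j38.8) = −170.09° = -170.09°

|L| = -30.8 dB, ∠L = -170.1°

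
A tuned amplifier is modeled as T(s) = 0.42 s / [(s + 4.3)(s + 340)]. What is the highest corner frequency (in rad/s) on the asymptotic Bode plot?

Break frequencies occur at each pole and zero magnitude: 4.3 rad/s, 340 rad/s.
The highest is 340 rad/s.

340 rad/s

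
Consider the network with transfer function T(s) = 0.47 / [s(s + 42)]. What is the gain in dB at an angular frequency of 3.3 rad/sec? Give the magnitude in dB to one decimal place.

|j3.3 + 42| = √(3.3² + 42²) = 42.13
|j3.3| = 3.3
|T(j3.3)| = 0.47 / (42.13 × 3.3) = 0.0033806
20 log₁₀(0.0033806) = -49.42 dB

-49.4 dB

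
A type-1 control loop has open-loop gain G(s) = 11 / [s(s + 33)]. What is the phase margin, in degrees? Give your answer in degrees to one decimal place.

89.4°

Gain crossover: |G(jω)| = 1 at ω ≈ 0.333 rad/s.
∠G(j0.333) = −90° − arctan(0.333/33) ≈ -90.58°
PM = 180° + (-90.58°) = 89.42°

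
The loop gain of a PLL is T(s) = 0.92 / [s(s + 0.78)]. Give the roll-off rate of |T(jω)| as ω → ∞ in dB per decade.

-40 dB/decade

With 0 zeros and 2 poles, the high-frequency asymptotic slope is 20 × (0 − 2) = -40 dB/decade.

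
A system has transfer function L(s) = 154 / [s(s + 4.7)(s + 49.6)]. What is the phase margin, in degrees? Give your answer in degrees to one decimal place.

Gain crossover: |L(jω)| = 1 at ω ≈ 0.654 rad/sec.
∠L(j0.654) = −90° − arctan(0.654/4.7) − arctan(0.654/49.6) ≈ -98.68°
PM = 180° + (-98.68°) = 81.32°

81.3°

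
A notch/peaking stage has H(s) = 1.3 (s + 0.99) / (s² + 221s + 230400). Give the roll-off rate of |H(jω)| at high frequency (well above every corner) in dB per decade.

-20 dB/decade

With 1 zero and 2 poles, the high-frequency asymptotic slope is 20 × (1 − 2) = -20 dB/decade.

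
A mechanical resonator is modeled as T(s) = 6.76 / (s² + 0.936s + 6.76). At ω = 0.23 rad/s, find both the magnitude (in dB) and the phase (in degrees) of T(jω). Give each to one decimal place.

|T| = 0.1 dB, ∠T = -1.8°

|(j0.23)² + 0.936(j0.23) + 6.76| = |6.7071 + j0.21528| = 6.711
|T(j0.23)| = 6.76 / 6.711 = 1.0074
20 log₁₀(1.0074) = 0.06 dB
∠[(j0.23)² + 0.936(j0.23) + 6.76] = ∠[6.7071 + j0.21528] = 1.84°
∠T(j0.23) = −1.84° = -1.84°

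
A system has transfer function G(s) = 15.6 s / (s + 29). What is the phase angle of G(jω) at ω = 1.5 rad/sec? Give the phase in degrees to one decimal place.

∠(j1.5) = 90.00°
∠(j1.5 + 29) = arctan(1.5/29) = 2.96°
∠G(j1.5) = 90.00° − 2.96° = 87.04°

87.0 deg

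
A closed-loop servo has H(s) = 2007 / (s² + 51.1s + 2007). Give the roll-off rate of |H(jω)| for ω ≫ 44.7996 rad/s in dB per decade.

-40 dB/decade

With 0 zeros and 2 poles, the high-frequency asymptotic slope is 20 × (0 − 2) = -40 dB/decade.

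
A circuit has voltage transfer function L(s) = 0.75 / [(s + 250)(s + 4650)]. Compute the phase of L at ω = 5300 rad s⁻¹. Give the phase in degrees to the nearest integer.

-136°

∠(j5300 + 250) = arctan(5300/250) = 87.30°
∠(j5300 + 4650) = arctan(5300/4650) = 48.74°
∠L(j5300) = − (87.30° + 48.74°) = -136.04°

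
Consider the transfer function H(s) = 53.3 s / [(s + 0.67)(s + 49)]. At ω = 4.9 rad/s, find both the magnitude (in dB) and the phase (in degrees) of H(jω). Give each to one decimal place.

|j4.9| = 4.9
|j4.9 + 0.67| = √(4.9² + 0.67²) = 4.946
|j4.9 + 49| = √(4.9² + 49²) = 49.24
|H(j4.9)| = 53.3 × 4.9 / (4.946 × 49.24) = 1.0724
20 log₁₀(1.0724) = 0.61 dB
∠(j4.9) = 90.00°
∠(j4.9 + 0.67) = arctan(4.9/0.67) = 82.21°
∠(j4.9 + 49) = arctan(4.9/49) = 5.71°
∠H(j4.9) = 90.00° − (82.21° + 5.71°) = 2.08°

|H| = 0.6 dB, ∠H = 2.1°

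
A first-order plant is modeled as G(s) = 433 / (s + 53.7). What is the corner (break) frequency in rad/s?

53.7 rad/s

The single real pole at s = −53.7 gives a corner at ω = 53.7 rad/s.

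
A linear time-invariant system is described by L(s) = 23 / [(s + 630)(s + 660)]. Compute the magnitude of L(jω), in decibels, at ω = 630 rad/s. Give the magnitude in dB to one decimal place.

|j630 + 630| = √(630² + 630²) = 891
|j630 + 660| = √(630² + 660²) = 912.4
|L(j630)| = 23 / (891 × 912.4) = 2.8293e-05
20 log₁₀(2.8293e-05) = -90.97 dB

-91.0 dB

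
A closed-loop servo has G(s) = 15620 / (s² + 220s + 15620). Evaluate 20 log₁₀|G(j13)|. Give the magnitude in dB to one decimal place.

-0.1 dB

|(j13)² + 220(j13) + 15620| = |15451 + j2860| = 1.571e+04
|G(j13)| = 15620 / 1.571e+04 = 0.99405
20 log₁₀(0.99405) = -0.05 dB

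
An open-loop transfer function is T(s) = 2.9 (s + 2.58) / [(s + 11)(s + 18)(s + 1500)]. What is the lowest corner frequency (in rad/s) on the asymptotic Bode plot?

Break frequencies occur at each pole and zero magnitude: 2.58 rad/s, 11 rad/s, 18 rad/s, 1500 rad/s.
The lowest is 2.58 rad/s.

2.58 rad/s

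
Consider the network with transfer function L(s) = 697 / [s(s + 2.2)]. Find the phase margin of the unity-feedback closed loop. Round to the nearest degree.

Gain crossover: |L(jω)| = 1 at ω ≈ 26.4 rad/sec.
∠L(j26.4) = −90° − arctan(26.4/2.2) ≈ -175.23°
PM = 180° + (-175.23°) = 4.77°

5°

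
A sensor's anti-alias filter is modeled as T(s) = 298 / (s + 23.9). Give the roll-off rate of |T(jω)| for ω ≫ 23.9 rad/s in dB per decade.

-20 dB/decade

With 0 zeros and 1 pole, the high-frequency asymptotic slope is 20 × (0 − 1) = -20 dB/decade.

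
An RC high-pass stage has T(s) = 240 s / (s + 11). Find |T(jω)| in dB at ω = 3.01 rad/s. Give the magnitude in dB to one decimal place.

36.0 dB

|j3.01| = 3.01
|j3.01 + 11| = √(3.01² + 11²) = 11.4
|T(j3.01)| = 240 × 3.01 / 11.4 = 63.344
20 log₁₀(63.344) = 36.03 dB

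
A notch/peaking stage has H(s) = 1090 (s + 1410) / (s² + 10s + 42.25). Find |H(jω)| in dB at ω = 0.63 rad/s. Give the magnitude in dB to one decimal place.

91.2 dB

|j0.63 + 1410| = √(0.63² + 1410²) = 1410
|(j0.63)² + 10(j0.63) + 42.25| = |41.853 + j6.3| = 42.32
|H(j0.63)| = 1090 × 1410 / 42.32 = 36312
20 log₁₀(36312) = 91.20 dB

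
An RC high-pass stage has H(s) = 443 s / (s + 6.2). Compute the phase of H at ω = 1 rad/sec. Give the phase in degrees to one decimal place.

80.8°

∠(j1) = 90.00°
∠(j1 + 6.2) = arctan(1/6.2) = 9.16°
∠H(j1) = 90.00° − 9.16° = 80.84°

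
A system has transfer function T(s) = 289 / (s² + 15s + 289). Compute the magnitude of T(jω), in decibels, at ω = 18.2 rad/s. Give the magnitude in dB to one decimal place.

0.4 dB

|(j18.2)² + 15(j18.2) + 289| = |-42.24 + j273| = 276.2
|T(j18.2)| = 289 / 276.2 = 1.0462
20 log₁₀(1.0462) = 0.39 dB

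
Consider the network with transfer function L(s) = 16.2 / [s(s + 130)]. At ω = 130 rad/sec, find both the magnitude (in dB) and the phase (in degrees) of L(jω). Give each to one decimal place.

|j130 + 130| = √(130² + 130²) = 183.8
|j130| = 130
|L(j130)| = 16.2 / (183.8 × 130) = 0.00067782
20 log₁₀(0.00067782) = -63.38 dB
∠(j130 + 130) = arctan(130/130) = 45.00°
∠(j130) = 90.00°
∠L(j130) = − (45.00° + 90.00°) = -135.00°

|L| = -63.4 dB, ∠L = -135.0 deg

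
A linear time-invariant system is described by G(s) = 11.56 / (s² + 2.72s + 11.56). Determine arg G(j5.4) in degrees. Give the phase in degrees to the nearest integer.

∠[(j5.4)² + 2.72(j5.4) + 11.56] = ∠[-17.6 + j14.688] = 140.15°
∠G(j5.4) = −140.15° = -140.15°

-140°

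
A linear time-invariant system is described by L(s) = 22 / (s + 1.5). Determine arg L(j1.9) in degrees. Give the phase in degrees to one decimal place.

-51.7°

∠(j1.9 + 1.5) = arctan(1.9/1.5) = 51.71°
∠L(j1.9) = −51.71° = -51.71°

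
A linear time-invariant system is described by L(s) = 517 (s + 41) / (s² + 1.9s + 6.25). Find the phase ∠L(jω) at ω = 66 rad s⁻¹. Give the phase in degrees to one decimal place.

∠(j66 + 41) = arctan(66/41) = 58.15°
∠[(j66)² + 1.9(j66) + 6.25] = ∠[-4349.8 + j125.4] = 178.35°
∠L(j66) = 58.15° − 178.35° = -120.20°

-120.2°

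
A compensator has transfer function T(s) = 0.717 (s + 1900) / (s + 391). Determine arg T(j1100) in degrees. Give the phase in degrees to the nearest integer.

∠(j1100 + 1900) = arctan(1100/1900) = 30.07°
∠(j1100 + 391) = arctan(1100/391) = 70.43°
∠T(j1100) = 30.07° − 70.43° = -40.36°

-40 deg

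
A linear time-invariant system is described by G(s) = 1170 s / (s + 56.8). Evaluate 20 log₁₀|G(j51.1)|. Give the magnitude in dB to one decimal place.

57.9 dB

|j51.1| = 51.1
|j51.1 + 56.8| = √(51.1² + 56.8²) = 76.4
|G(j51.1)| = 1170 × 51.1 / 76.4 = 782.52
20 log₁₀(782.52) = 57.87 dB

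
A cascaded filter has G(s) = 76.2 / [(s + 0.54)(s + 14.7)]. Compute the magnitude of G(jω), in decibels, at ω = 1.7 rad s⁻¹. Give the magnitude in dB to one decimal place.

|j1.7 + 0.54| = √(1.7² + 0.54²) = 1.784
|j1.7 + 14.7| = √(1.7² + 14.7²) = 14.8
|G(j1.7)| = 76.2 / (1.784 × 14.8) = 2.8869
20 log₁₀(2.8869) = 9.21 dB

9.2 dB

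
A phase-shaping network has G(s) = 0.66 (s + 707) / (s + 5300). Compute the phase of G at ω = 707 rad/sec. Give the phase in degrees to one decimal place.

37.4 deg

∠(j707 + 707) = arctan(707/707) = 45.00°
∠(j707 + 5300) = arctan(707/5300) = 7.60°
∠G(j707) = 45.00° − 7.60° = 37.40°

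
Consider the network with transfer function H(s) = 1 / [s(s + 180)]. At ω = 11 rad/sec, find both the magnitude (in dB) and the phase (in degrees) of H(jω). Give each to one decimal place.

|H| = -65.9 dB, ∠H = -93.5°

|j11 + 180| = √(11² + 180²) = 180.3
|j11| = 11
|H(j11)| = 1 / (180.3 × 11) = 0.00050411
20 log₁₀(0.00050411) = -65.95 dB
∠(j11 + 180) = arctan(11/180) = 3.50°
∠(j11) = 90.00°
∠H(j11) = − (3.50° + 90.00°) = -93.50°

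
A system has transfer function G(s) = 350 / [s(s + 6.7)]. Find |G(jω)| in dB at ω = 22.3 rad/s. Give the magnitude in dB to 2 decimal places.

|j22.3 + 6.7| = √(22.3² + 6.7²) = 23.28
|j22.3| = 22.3
|G(j22.3)| = 350 / (23.28 × 22.3) = 0.67405
20 log₁₀(0.67405) = -3.426 dB

-3.43 dB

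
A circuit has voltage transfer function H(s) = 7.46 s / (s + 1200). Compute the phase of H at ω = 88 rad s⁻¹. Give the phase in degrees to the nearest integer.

86°

∠(j88) = 90.00°
∠(j88 + 1200) = arctan(88/1200) = 4.19°
∠H(j88) = 90.00° − 4.19° = 85.81°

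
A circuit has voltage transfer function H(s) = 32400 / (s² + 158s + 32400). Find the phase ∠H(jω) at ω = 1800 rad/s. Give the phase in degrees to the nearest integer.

∠[(j1800)² + 158(j1800) + 32400] = ∠[-3.2076e+06 + j2.844e+05] = 174.93°
∠H(j1800) = −174.93° = -174.93°

-175°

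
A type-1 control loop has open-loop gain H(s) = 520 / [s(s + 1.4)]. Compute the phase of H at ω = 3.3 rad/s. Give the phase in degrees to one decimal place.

∠(j3.3 + 1.4) = arctan(3.3/1.4) = 67.01°
∠(j3.3) = 90.00°
∠H(j3.3) = − (67.01° + 90.00°) = -157.01°

-157.0°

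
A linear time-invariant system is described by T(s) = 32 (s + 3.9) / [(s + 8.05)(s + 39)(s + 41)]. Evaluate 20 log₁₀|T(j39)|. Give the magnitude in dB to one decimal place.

-39.9 dB

|j39 + 3.9| = √(39² + 3.9²) = 39.19
|j39 + 8.05| = √(39² + 8.05²) = 39.82
|j39 + 39| = √(39² + 39²) = 55.15
|j39 + 41| = √(39² + 41²) = 56.59
|T(j39)| = 32 × 39.19 / (39.82 × 55.15 × 56.59) = 0.010092
20 log₁₀(0.010092) = -39.92 dB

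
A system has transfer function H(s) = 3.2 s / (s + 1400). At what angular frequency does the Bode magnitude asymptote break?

1400 rad s⁻¹

The single real pole at s = −1400 gives a corner at ω = 1400 rad s⁻¹.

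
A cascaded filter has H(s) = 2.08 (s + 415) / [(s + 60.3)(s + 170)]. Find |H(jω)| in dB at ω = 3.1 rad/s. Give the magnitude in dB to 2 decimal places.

|j3.1 + 415| = √(3.1² + 415²) = 415
|j3.1 + 60.3| = √(3.1² + 60.3²) = 60.38
|j3.1 + 170| = √(3.1² + 170²) = 170
|H(j3.1)| = 2.08 × 415 / (60.38 × 170) = 0.084084
20 log₁₀(0.084084) = -21.506 dB

-21.51 dB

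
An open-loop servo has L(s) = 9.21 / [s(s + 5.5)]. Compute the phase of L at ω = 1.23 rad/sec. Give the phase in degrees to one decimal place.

∠(j1.23 + 5.5) = arctan(1.23/5.5) = 12.61°
∠(j1.23) = 90.00°
∠L(j1.23) = − (12.61° + 90.00°) = -102.61°

-102.6°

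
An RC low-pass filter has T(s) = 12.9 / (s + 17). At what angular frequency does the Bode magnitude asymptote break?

17 rad/s

The single real pole at s = −17 gives a corner at ω = 17 rad/s.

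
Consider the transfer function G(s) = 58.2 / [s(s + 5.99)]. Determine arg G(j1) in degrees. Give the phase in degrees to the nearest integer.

-99 deg

∠(j1 + 5.99) = arctan(1/5.99) = 9.48°
∠(j1) = 90.00°
∠G(j1) = − (9.48° + 90.00°) = -99.48°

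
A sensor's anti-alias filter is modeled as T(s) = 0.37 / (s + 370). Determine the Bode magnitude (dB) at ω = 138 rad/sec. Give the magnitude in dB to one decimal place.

-60.6 dB

|j138 + 370| = √(138² + 370²) = 394.9
|T(j138)| = 0.37 / 394.9 = 0.00093695
20 log₁₀(0.00093695) = -60.57 dB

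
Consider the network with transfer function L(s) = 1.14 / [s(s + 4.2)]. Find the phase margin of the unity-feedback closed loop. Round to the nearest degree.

86°

Gain crossover: |L(jω)| = 1 at ω ≈ 0.271 rad/s.
∠L(j0.271) = −90° − arctan(0.271/4.2) ≈ -93.69°
PM = 180° + (-93.69°) = 86.31°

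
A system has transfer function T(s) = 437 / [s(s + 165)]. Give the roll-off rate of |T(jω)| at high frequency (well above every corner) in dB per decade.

With 0 zeros and 2 poles, the high-frequency asymptotic slope is 20 × (0 − 2) = -40 dB/decade.

-40 dB/decade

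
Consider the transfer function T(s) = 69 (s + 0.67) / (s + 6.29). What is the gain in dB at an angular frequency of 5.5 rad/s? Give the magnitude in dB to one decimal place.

|j5.5 + 0.67| = √(5.5² + 0.67²) = 5.541
|j5.5 + 6.29| = √(5.5² + 6.29²) = 8.355
|T(j5.5)| = 69 × 5.541 / 8.355 = 45.755
20 log₁₀(45.755) = 33.21 dB

33.2 dB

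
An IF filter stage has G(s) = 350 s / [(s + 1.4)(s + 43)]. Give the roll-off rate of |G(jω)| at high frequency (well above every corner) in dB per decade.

-20 dB/decade

With 1 zero and 2 poles, the high-frequency asymptotic slope is 20 × (1 − 2) = -20 dB/decade.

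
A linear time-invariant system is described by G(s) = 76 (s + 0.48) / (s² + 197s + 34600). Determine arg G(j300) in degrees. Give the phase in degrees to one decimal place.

-43.2°

∠(j300 + 0.48) = arctan(300/0.48) = 89.91°
∠[(j300)² + 197(j300) + 34600] = ∠[-55400 + j59100] = 133.15°
∠G(j300) = 89.91° − 133.15° = -43.24°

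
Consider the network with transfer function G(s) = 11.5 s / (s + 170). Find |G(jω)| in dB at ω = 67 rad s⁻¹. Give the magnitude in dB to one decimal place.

12.5 dB

|j67| = 67
|j67 + 170| = √(67² + 170²) = 182.7
|G(j67)| = 11.5 × 67 / 182.7 = 4.2167
20 log₁₀(4.2167) = 12.50 dB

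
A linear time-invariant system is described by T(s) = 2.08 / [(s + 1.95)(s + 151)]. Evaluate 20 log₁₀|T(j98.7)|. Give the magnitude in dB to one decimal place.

-78.7 dB

|j98.7 + 1.95| = √(98.7² + 1.95²) = 98.72
|j98.7 + 151| = √(98.7² + 151²) = 180.4
|T(j98.7)| = 2.08 / (98.72 × 180.4) = 0.0001168
20 log₁₀(0.0001168) = -78.65 dB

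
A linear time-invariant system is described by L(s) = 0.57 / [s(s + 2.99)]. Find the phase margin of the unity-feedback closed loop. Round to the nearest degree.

86°

Gain crossover: |L(jω)| = 1 at ω ≈ 0.19 rad/s.
∠L(j0.19) = −90° − arctan(0.19/2.99) ≈ -93.64°
PM = 180° + (-93.64°) = 86.36°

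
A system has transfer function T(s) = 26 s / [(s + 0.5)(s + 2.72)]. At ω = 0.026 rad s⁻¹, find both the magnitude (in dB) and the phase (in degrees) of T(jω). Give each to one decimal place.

|T| = -6.1 dB, ∠T = 86.5°

|j0.026| = 0.026
|j0.026 + 0.5| = √(0.026² + 0.5²) = 0.5007
|j0.026 + 2.72| = √(0.026² + 2.72²) = 2.72
|T(j0.026)| = 26 × 0.026 / (0.5007 × 2.72) = 0.49637
20 log₁₀(0.49637) = -6.08 dB
∠(j0.026) = 90.00°
∠(j0.026 + 0.5) = arctan(0.026/0.5) = 2.98°
∠(j0.026 + 2.72) = arctan(0.026/2.72) = 0.55°
∠T(j0.026) = 90.00° − (2.98° + 0.55°) = 86.48°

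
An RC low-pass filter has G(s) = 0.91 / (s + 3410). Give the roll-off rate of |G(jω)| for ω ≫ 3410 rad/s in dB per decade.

-20 dB/decade

With 0 zeros and 1 pole, the high-frequency asymptotic slope is 20 × (0 − 1) = -20 dB/decade.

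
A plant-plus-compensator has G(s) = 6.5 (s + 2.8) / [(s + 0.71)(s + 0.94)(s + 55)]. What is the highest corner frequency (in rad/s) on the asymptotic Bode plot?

55 rad/s

Break frequencies occur at each pole and zero magnitude: 0.71 rad/s, 0.94 rad/s, 2.8 rad/s, 55 rad/s.
The highest is 55 rad/s.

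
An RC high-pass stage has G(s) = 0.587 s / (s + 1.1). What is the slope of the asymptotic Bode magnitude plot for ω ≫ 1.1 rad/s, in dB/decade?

0 dB/decade

With 1 zero and 1 pole, the high-frequency asymptotic slope is 20 × (1 − 1) = 0 dB/decade.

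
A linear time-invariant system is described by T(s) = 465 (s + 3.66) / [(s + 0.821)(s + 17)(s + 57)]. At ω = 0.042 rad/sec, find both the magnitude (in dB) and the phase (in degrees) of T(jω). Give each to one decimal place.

|T| = 6.6 dB, ∠T = -2.5 deg

|j0.042 + 3.66| = √(0.042² + 3.66²) = 3.66
|j0.042 + 0.821| = √(0.042² + 0.821²) = 0.8221
|j0.042 + 17| = √(0.042² + 17²) = 17
|j0.042 + 57| = √(0.042² + 57²) = 57
|T(j0.042)| = 465 × 3.66 / (0.8221 × 17 × 57) = 2.1366
20 log₁₀(2.1366) = 6.59 dB
∠(j0.042 + 3.66) = arctan(0.042/3.66) = 0.66°
∠(j0.042 + 0.821) = arctan(0.042/0.821) = 2.93°
∠(j0.042 + 17) = arctan(0.042/17) = 0.14°
∠(j0.042 + 57) = arctan(0.042/57) = 0.04°
∠T(j0.042) = 0.66° − (2.93° + 0.14° + 0.04°) = -2.45°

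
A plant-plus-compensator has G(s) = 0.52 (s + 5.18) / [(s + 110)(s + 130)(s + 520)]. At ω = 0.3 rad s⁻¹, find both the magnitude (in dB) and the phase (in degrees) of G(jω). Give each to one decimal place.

|j0.3 + 5.18| = √(0.3² + 5.18²) = 5.189
|j0.3 + 110| = √(0.3² + 110²) = 110
|j0.3 + 130| = √(0.3² + 130²) = 130
|j0.3 + 520| = √(0.3² + 520²) = 520
|G(j0.3)| = 0.52 × 5.189 / (110 × 130 × 520) = 3.6284e-07
20 log₁₀(3.6284e-07) = -128.81 dB
∠(j0.3 + 5.18) = arctan(0.3/5.18) = 3.31°
∠(j0.3 + 110) = arctan(0.3/110) = 0.16°
∠(j0.3 + 130) = arctan(0.3/130) = 0.13°
∠(j0.3 + 520) = arctan(0.3/520) = 0.03°
∠G(j0.3) = 3.31° − (0.16° + 0.13° + 0.03°) = 2.99°

|G| = -128.8 dB, ∠G = 3.0°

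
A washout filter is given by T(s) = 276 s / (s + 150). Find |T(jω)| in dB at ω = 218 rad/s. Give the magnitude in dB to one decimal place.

47.1 dB

|j218| = 218
|j218 + 150| = √(218² + 150²) = 264.6
|T(j218)| = 276 × 218 / 264.6 = 227.37
20 log₁₀(227.37) = 47.13 dB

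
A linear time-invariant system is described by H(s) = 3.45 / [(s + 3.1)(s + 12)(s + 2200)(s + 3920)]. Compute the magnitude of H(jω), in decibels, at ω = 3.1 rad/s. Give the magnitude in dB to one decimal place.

|j3.1 + 3.1| = √(3.1² + 3.1²) = 4.384
|j3.1 + 12| = √(3.1² + 12²) = 12.39
|j3.1 + 2200| = √(3.1² + 2200²) = 2200
|j3.1 + 3920| = √(3.1² + 3920²) = 3920
|H(j3.1)| = 3.45 / (4.384 × 12.39 × 2200 × 3920) = 7.3625e-09
20 log₁₀(7.3625e-09) = -162.66 dB

-162.7 dB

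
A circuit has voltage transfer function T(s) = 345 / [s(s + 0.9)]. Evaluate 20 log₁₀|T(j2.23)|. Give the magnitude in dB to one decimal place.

|j2.23 + 0.9| = √(2.23² + 0.9²) = 2.405
|j2.23| = 2.23
|T(j2.23)| = 345 / (2.405 × 2.23) = 64.334
20 log₁₀(64.334) = 36.17 dB

36.2 dB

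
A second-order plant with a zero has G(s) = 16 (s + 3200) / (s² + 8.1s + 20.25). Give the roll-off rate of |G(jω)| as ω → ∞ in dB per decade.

With 1 zero and 2 poles, the high-frequency asymptotic slope is 20 × (1 − 2) = -20 dB/decade.

-20 dB/decade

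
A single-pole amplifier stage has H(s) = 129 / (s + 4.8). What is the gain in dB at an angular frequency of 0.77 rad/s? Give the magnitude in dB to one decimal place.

28.5 dB

|j0.77 + 4.8| = √(0.77² + 4.8²) = 4.861
|H(j0.77)| = 129 / 4.861 = 26.536
20 log₁₀(26.536) = 28.48 dB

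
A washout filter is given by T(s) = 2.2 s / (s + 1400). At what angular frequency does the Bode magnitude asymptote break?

1400 rad s⁻¹

The single real pole at s = −1400 gives a corner at ω = 1400 rad s⁻¹.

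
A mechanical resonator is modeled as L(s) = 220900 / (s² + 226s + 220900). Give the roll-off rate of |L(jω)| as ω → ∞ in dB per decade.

-40 dB/decade

With 0 zeros and 2 poles, the high-frequency asymptotic slope is 20 × (0 − 2) = -40 dB/decade.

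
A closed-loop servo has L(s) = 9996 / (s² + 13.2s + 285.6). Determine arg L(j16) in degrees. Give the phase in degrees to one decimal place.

∠[(j16)² + 13.2(j16) + 285.6] = ∠[29.6 + j211.2] = 82.02°
∠L(j16) = −82.02° = -82.02°

-82.0°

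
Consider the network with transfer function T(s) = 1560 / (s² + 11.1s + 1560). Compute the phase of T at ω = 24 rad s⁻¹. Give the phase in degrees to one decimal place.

∠[(j24)² + 11.1(j24) + 1560] = ∠[984 + j266.4] = 15.15°
∠T(j24) = −15.15° = -15.15°

-15.1°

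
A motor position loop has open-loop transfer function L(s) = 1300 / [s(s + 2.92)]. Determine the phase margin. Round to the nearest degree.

5°

Gain crossover: |L(jω)| = 1 at ω ≈ 36 rad/s.
∠L(j36) = −90° − arctan(36/2.92) ≈ -175.36°
PM = 180° + (-175.36°) = 4.64°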